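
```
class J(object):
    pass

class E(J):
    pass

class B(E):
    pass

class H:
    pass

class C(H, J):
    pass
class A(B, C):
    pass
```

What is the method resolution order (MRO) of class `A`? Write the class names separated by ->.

A -> B -> E -> C -> H -> J -> object

L[A] = A + merge(L[B], L[C], [B C])
  take B:  [B E J object] + [C H J object] + [B C]
  take E:  [E J object] + [C H J object] + [C]
  take C:  [J object] + [C H J object] + [C]
  take H:  [J object] + [H J object]
  take J:  [J object] + [J object]
  take object:  [object] + [object]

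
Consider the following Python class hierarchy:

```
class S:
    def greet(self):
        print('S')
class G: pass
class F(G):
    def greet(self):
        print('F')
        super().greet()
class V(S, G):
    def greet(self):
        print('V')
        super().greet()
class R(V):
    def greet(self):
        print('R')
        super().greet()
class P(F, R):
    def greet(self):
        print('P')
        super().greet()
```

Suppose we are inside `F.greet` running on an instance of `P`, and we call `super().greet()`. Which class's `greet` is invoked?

R

L[P] = P + merge(L[F], L[R], [F R])
  take F:  [F G object] + [R V S G object] + [F R]
  take R:  [G object] + [R V S G object] + [R]
  take V:  [G object] + [V S G object]
  take S:  [G object] + [S G object]
  take G:  [G object] + [G object]
  take object:  [object] + [object]
MRO: P F R V S G object
super() in F.greet on a P instance goes to the class after F in P's MRO: R.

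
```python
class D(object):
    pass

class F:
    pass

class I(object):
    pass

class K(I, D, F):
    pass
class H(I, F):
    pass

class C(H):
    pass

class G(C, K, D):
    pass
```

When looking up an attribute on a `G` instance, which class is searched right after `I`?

L[G] = G + merge(L[C], L[K], L[D], [C K D])
  take C:  [C H I F object] + [K I D F object] + [D object] + [C K D]
  take H:  [H I F object] + [K I D F object] + [D object] + [K D]
  take K:  [I F object] + [K I D F object] + [D object] + [K D]
  take I:  [I F object] + [I D F object] + [D object] + [D]
  take D:  [F object] + [D F object] + [D object] + [D]
  take F:  [F object] + [F object] + [object]
  take object:  [object] + [object] + [object]
MRO: G C H K I D F object
I is at position 4; next is D.

D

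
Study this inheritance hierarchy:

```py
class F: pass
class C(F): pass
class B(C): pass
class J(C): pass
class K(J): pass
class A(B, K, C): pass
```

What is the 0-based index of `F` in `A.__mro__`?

5

L[A] = A + merge(L[B], L[K], L[C], [B K C])
  take B:  [B C F object] + [K J C F object] + [C F object] + [B K C]
  take K:  [C F object] + [K J C F object] + [C F object] + [K C]
  take J:  [C F object] + [J C F object] + [C F object] + [C]
  take C:  [C F object] + [C F object] + [C F object] + [C]
  take F:  [F object] + [F object] + [F object]
  take object:  [object] + [object] + [object]
MRO: A B K J C F object
F sits at index 5.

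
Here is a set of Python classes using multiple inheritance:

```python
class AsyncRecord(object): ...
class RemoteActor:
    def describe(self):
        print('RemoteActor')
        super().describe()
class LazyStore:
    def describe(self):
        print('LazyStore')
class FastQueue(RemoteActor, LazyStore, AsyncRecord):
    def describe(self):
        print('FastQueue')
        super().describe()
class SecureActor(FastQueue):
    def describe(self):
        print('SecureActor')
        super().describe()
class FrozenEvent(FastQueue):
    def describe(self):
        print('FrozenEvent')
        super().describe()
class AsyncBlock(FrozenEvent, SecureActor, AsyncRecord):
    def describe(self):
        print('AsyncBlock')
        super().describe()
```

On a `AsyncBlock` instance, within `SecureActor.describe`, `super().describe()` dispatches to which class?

FastQueue

L[AsyncBlock] = AsyncBlock + merge(L[FrozenEvent], L[SecureActor], L[AsyncRecord], [FrozenEvent SecureActor AsyncRecord])
  take FrozenEvent:  [FrozenEvent FastQueue RemoteActor LazyStore AsyncRecord object] + [SecureActor FastQueue RemoteActor LazyStore AsyncRecord object] + [AsyncRecord object] + [FrozenEvent SecureActor AsyncRecord]
  take SecureActor:  [FastQueue RemoteActor LazyStore AsyncRecord object] + [SecureActor FastQueue RemoteActor LazyStore AsyncRecord object] + [AsyncRecord object] + [SecureActor AsyncRecord]
  take FastQueue:  [FastQueue RemoteActor LazyStore AsyncRecord object] + [FastQueue RemoteActor LazyStore AsyncRecord object] + [AsyncRecord object] + [AsyncRecord]
  take RemoteActor:  [RemoteActor LazyStore AsyncRecord object] + [RemoteActor LazyStore AsyncRecord object] + [AsyncRecord object] + [AsyncRecord]
  take LazyStore:  [LazyStore AsyncRecord object] + [LazyStore AsyncRecord object] + [AsyncRecord object] + [AsyncRecord]
  take AsyncRecord:  [AsyncRecord object] + [AsyncRecord object] + [AsyncRecord object] + [AsyncRecord]
  take object:  [object] + [object] + [object]
MRO: AsyncBlock FrozenEvent SecureActor FastQueue RemoteActor LazyStore AsyncRecord object
super() in SecureActor.describe on a AsyncBlock instance goes to the class after SecureActor in AsyncBlock's MRO: FastQueue.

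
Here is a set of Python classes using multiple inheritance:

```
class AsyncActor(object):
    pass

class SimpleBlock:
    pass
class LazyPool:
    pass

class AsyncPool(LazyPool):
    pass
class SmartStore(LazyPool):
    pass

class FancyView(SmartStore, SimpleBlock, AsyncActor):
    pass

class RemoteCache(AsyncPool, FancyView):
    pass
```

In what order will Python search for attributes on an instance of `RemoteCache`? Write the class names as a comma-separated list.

RemoteCache, AsyncPool, FancyView, SmartStore, LazyPool, SimpleBlock, AsyncActor, object

L[RemoteCache] = RemoteCache + merge(L[AsyncPool], L[FancyView], [AsyncPool FancyView])
  take AsyncPool:  [AsyncPool LazyPool object] + [FancyView SmartStore LazyPool SimpleBlock AsyncActor object] + [AsyncPool FancyView]
  take FancyView:  [LazyPool object] + [FancyView SmartStore LazyPool SimpleBlock AsyncActor object] + [FancyView]
  take SmartStore:  [LazyPool object] + [SmartStore LazyPool SimpleBlock AsyncActor object]
  take LazyPool:  [LazyPool object] + [LazyPool SimpleBlock AsyncActor object]
  take SimpleBlock:  [object] + [SimpleBlock AsyncActor object]
  take AsyncActor:  [object] + [AsyncActor object]
  take object:  [object] + [object]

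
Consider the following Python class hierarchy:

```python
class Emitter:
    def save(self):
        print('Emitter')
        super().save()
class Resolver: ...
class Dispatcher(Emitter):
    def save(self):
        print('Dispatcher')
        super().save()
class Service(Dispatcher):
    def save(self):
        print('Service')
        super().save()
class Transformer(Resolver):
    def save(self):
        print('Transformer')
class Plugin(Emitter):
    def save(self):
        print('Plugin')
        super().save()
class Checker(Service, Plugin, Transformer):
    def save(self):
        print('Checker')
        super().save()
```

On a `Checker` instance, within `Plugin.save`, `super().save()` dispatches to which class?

Emitter

L[Checker] = Checker + merge(L[Service], L[Plugin], L[Transformer], [Service Plugin Transformer])
  take Service:  [Service Dispatcher Emitter object] + [Plugin Emitter object] + [Transformer Resolver object] + [Service Plugin Transformer]
  take Dispatcher:  [Dispatcher Emitter object] + [Plugin Emitter object] + [Transformer Resolver object] + [Plugin Transformer]
  take Plugin:  [Emitter object] + [Plugin Emitter object] + [Transformer Resolver object] + [Plugin Transformer]
  take Emitter:  [Emitter object] + [Emitter object] + [Transformer Resolver object] + [Transformer]
  take Transformer:  [object] + [object] + [Transformer Resolver object] + [Transformer]
  take Resolver:  [object] + [object] + [Resolver object]
  take object:  [object] + [object] + [object]
MRO: Checker Service Dispatcher Plugin Emitter Transformer Resolver object
super() in Plugin.save on a Checker instance goes to the class after Plugin in Checker's MRO: Emitter.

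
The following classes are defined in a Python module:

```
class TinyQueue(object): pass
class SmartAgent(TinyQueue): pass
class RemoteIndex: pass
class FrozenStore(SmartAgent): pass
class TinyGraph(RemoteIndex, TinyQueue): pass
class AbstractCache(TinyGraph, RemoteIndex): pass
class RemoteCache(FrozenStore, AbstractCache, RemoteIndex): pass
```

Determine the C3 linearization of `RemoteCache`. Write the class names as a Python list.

[RemoteCache, FrozenStore, SmartAgent, AbstractCache, TinyGraph, RemoteIndex, TinyQueue, object]

L[RemoteCache] = RemoteCache + merge(L[FrozenStore], L[AbstractCache], L[RemoteIndex], [FrozenStore AbstractCache RemoteIndex])
  take FrozenStore:  [FrozenStore SmartAgent TinyQueue object] + [AbstractCache TinyGraph RemoteIndex TinyQueue object] + [RemoteIndex object] + [FrozenStore AbstractCache RemoteIndex]
  take SmartAgent:  [SmartAgent TinyQueue object] + [AbstractCache TinyGraph RemoteIndex TinyQueue object] + [RemoteIndex object] + [AbstractCache RemoteIndex]
  take AbstractCache:  [TinyQueue object] + [AbstractCache TinyGraph RemoteIndex TinyQueue object] + [RemoteIndex object] + [AbstractCache RemoteIndex]
  take TinyGraph:  [TinyQueue object] + [TinyGraph RemoteIndex TinyQueue object] + [RemoteIndex object] + [RemoteIndex]
  take RemoteIndex:  [TinyQueue object] + [RemoteIndex TinyQueue object] + [RemoteIndex object] + [RemoteIndex]
  take TinyQueue:  [TinyQueue object] + [TinyQueue object] + [object]
  take object:  [object] + [object] + [object]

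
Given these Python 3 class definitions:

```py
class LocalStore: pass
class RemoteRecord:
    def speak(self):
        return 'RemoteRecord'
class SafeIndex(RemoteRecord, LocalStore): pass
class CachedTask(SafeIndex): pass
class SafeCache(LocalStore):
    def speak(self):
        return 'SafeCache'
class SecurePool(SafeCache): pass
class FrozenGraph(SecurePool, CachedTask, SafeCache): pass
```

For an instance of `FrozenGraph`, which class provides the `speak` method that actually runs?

L[FrozenGraph] = FrozenGraph + merge(L[SecurePool], L[CachedTask], L[SafeCache], [SecurePool CachedTask SafeCache])
  take SecurePool:  [SecurePool SafeCache LocalStore object] + [CachedTask SafeIndex RemoteRecord LocalStore object] + [SafeCache LocalStore object] + [SecurePool CachedTask SafeCache]
  take CachedTask:  [SafeCache LocalStore object] + [CachedTask SafeIndex RemoteRecord LocalStore object] + [SafeCache LocalStore object] + [CachedTask SafeCache]
  take SafeCache:  [SafeCache LocalStore object] + [SafeIndex RemoteRecord LocalStore object] + [SafeCache LocalStore object] + [SafeCache]
  take SafeIndex:  [LocalStore object] + [SafeIndex RemoteRecord LocalStore object] + [LocalStore object]
  take RemoteRecord:  [LocalStore object] + [RemoteRecord LocalStore object] + [LocalStore object]
  take LocalStore:  [LocalStore object] + [LocalStore object] + [LocalStore object]
  take object:  [object] + [object] + [object]
MRO: FrozenGraph SecurePool CachedTask SafeCache SafeIndex RemoteRecord LocalStore object
speak is defined in: RemoteRecord, SafeCache. First along the MRO is SafeCache.

SafeCache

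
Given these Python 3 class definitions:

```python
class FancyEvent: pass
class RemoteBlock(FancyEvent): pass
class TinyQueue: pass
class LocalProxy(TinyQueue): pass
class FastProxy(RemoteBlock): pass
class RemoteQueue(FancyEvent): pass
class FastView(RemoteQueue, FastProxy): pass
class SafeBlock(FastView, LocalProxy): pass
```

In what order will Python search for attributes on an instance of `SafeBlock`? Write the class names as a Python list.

[SafeBlock, FastView, RemoteQueue, FastProxy, RemoteBlock, FancyEvent, LocalProxy, TinyQueue, object]

L[SafeBlock] = SafeBlock + merge(L[FastView], L[LocalProxy], [FastView LocalProxy])
  take FastView:  [FastView RemoteQueue FastProxy RemoteBlock FancyEvent object] + [LocalProxy TinyQueue object] + [FastView LocalProxy]
  take RemoteQueue:  [RemoteQueue FastProxy RemoteBlock FancyEvent object] + [LocalProxy TinyQueue object] + [LocalProxy]
  take FastProxy:  [FastProxy RemoteBlock FancyEvent object] + [LocalProxy TinyQueue object] + [LocalProxy]
  take RemoteBlock:  [RemoteBlock FancyEvent object] + [LocalProxy TinyQueue object] + [LocalProxy]
  take FancyEvent:  [FancyEvent object] + [LocalProxy TinyQueue object] + [LocalProxy]
  take LocalProxy:  [object] + [LocalProxy TinyQueue object] + [LocalProxy]
  take TinyQueue:  [object] + [TinyQueue object]
  take object:  [object] + [object]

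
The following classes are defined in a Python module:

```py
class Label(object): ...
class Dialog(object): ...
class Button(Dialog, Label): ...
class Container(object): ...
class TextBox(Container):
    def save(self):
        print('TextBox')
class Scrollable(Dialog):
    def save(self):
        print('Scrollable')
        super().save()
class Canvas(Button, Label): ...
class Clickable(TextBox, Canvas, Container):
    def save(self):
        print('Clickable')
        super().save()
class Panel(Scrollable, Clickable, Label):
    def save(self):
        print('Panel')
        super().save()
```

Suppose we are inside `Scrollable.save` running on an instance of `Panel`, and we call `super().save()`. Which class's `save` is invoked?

Clickable

L[Panel] = Panel + merge(L[Scrollable], L[Clickable], L[Label], [Scrollable Clickable Label])
  take Scrollable:  [Scrollable Dialog object] + [Clickable TextBox Canvas Container Button Dialog Label object] + [Label object] + [Scrollable Clickable Label]
  take Clickable:  [Dialog object] + [Clickable TextBox Canvas Container Button Dialog Label object] + [Label object] + [Clickable Label]
  take TextBox:  [Dialog object] + [TextBox Canvas Container Button Dialog Label object] + [Label object] + [Label]
  take Canvas:  [Dialog object] + [Canvas Container Button Dialog Label object] + [Label object] + [Label]
  take Container:  [Dialog object] + [Container Button Dialog Label object] + [Label object] + [Label]
  take Button:  [Dialog object] + [Button Dialog Label object] + [Label object] + [Label]
  take Dialog:  [Dialog object] + [Dialog Label object] + [Label object] + [Label]
  take Label:  [object] + [Label object] + [Label object] + [Label]
  take object:  [object] + [object] + [object]
MRO: Panel Scrollable Clickable TextBox Canvas Container Button Dialog Label object
super() in Scrollable.save on a Panel instance goes to the class after Scrollable in Panel's MRO: Clickable.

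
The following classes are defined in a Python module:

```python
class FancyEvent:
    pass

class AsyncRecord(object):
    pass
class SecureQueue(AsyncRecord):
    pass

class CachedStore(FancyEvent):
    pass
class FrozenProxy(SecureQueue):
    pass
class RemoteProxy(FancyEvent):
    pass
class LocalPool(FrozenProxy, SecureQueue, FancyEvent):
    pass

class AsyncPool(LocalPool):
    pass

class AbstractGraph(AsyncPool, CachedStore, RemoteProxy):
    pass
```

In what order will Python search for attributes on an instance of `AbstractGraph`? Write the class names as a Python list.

[AbstractGraph, AsyncPool, LocalPool, FrozenProxy, SecureQueue, AsyncRecord, CachedStore, RemoteProxy, FancyEvent, object]

L[AbstractGraph] = AbstractGraph + merge(L[AsyncPool], L[CachedStore], L[RemoteProxy], [AsyncPool CachedStore RemoteProxy])
  take AsyncPool:  [AsyncPool LocalPool FrozenProxy SecureQueue AsyncRecord FancyEvent object] + [CachedStore FancyEvent object] + [RemoteProxy FancyEvent object] + [AsyncPool CachedStore RemoteProxy]
  take LocalPool:  [LocalPool FrozenProxy SecureQueue AsyncRecord FancyEvent object] + [CachedStore FancyEvent object] + [RemoteProxy FancyEvent object] + [CachedStore RemoteProxy]
  take FrozenProxy:  [FrozenProxy SecureQueue AsyncRecord FancyEvent object] + [CachedStore FancyEvent object] + [RemoteProxy FancyEvent object] + [CachedStore RemoteProxy]
  take SecureQueue:  [SecureQueue AsyncRecord FancyEvent object] + [CachedStore FancyEvent object] + [RemoteProxy FancyEvent object] + [CachedStore RemoteProxy]
  take AsyncRecord:  [AsyncRecord FancyEvent object] + [CachedStore FancyEvent object] + [RemoteProxy FancyEvent object] + [CachedStore RemoteProxy]
  take CachedStore:  [FancyEvent object] + [CachedStore FancyEvent object] + [RemoteProxy FancyEvent object] + [CachedStore RemoteProxy]
  take RemoteProxy:  [FancyEvent object] + [FancyEvent object] + [RemoteProxy FancyEvent object] + [RemoteProxy]
  take FancyEvent:  [FancyEvent object] + [FancyEvent object] + [FancyEvent object]
  take object:  [object] + [object] + [object]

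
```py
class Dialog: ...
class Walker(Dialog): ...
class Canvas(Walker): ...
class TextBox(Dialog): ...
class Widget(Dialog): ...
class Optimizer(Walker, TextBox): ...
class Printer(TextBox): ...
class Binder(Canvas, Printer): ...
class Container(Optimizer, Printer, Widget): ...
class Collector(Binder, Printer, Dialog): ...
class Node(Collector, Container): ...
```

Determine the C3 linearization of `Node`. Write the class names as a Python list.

[Node, Collector, Binder, Canvas, Container, Optimizer, Walker, Printer, TextBox, Widget, Dialog, object]

L[Node] = Node + merge(L[Collector], L[Container], [Collector Container])
  take Collector:  [Collector Binder Canvas Walker Printer TextBox Dialog object] + [Container Optimizer Walker Printer TextBox Widget Dialog object] + [Collector Container]
  take Binder:  [Binder Canvas Walker Printer TextBox Dialog object] + [Container Optimizer Walker Printer TextBox Widget Dialog object] + [Container]
  take Canvas:  [Canvas Walker Printer TextBox Dialog object] + [Container Optimizer Walker Printer TextBox Widget Dialog object] + [Container]
  take Container:  [Walker Printer TextBox Dialog object] + [Container Optimizer Walker Printer TextBox Widget Dialog object] + [Container]
  take Optimizer:  [Walker Printer TextBox Dialog object] + [Optimizer Walker Printer TextBox Widget Dialog object]
  take Walker:  [Walker Printer TextBox Dialog object] + [Walker Printer TextBox Widget Dialog object]
  take Printer:  [Printer TextBox Dialog object] + [Printer TextBox Widget Dialog object]
  take TextBox:  [TextBox Dialog object] + [TextBox Widget Dialog object]
  take Widget:  [Dialog object] + [Widget Dialog object]
  take Dialog:  [Dialog object] + [Dialog object]
  take object:  [object] + [object]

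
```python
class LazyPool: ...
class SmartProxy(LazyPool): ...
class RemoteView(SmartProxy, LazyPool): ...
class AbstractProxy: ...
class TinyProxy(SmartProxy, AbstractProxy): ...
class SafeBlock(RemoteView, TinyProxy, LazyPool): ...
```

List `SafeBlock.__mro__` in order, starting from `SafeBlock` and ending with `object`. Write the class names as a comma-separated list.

SafeBlock, RemoteView, TinyProxy, SmartProxy, LazyPool, AbstractProxy, object

L[SafeBlock] = SafeBlock + merge(L[RemoteView], L[TinyProxy], L[LazyPool], [RemoteView TinyProxy LazyPool])
  take RemoteView:  [RemoteView SmartProxy LazyPool object] + [TinyProxy SmartProxy LazyPool AbstractProxy object] + [LazyPool object] + [RemoteView TinyProxy LazyPool]
  take TinyProxy:  [SmartProxy LazyPool object] + [TinyProxy SmartProxy LazyPool AbstractProxy object] + [LazyPool object] + [TinyProxy LazyPool]
  take SmartProxy:  [SmartProxy LazyPool object] + [SmartProxy LazyPool AbstractProxy object] + [LazyPool object] + [LazyPool]
  take LazyPool:  [LazyPool object] + [LazyPool AbstractProxy object] + [LazyPool object] + [LazyPool]
  take AbstractProxy:  [object] + [AbstractProxy object] + [object]
  take object:  [object] + [object] + [object]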